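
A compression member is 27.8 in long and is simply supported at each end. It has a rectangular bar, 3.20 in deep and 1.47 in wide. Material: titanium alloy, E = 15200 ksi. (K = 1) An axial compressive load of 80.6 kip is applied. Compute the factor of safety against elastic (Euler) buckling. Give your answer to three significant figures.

n ≈ 2.04

Buckling occurs about the weak axis: I_min = h·b³/12 with b = 1.47 in (the shorter side).
I_min = 3.20×1.47³/12 = 0.8471 in⁴
Effective length L_e = K·L = 1 × 27.8 = 27.80 in
P_cr = π²EI / L_e² = π² × 15200×10³ × 0.8471 / 27.80² = 1.644×10^5 lb
Factor of safety n = P_cr / P = 164.43 / 80.6 = 2.04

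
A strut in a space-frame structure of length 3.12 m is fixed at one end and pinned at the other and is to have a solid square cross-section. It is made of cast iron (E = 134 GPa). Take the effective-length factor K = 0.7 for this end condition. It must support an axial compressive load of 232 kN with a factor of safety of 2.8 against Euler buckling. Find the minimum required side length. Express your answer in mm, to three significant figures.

a ≈ 72.8 mm

Required P_cr = n·P = 2.8 × 232 = 649.6 kN
L_e = K·L = 0.7 × 3.12 = 2.184 m
Required I = P_cr·L_e²/(π²E) = 6.496×10^5 × 2.184² / (π² × 1.34×10^11) = 2.343×10^-6 m⁴
I_req = 2.343×10^6 mm⁴
Solid square: I = a⁴/12  ⇒  a = (12I)^(1/4) = (12×2.343×10^6)^(1/4) = 72.8 mm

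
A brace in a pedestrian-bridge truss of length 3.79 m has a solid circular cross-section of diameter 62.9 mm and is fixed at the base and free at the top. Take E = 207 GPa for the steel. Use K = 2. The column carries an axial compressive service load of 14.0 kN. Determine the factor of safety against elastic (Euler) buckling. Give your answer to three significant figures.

n ≈ 1.95

I = πd⁴/64 = π×62.9⁴/64 = 7.684×10^5 mm⁴
I = 7.684×10^5 mm⁴ = 7.684×10^-7 m⁴
Effective length L_e = K·L = 2 × 3.79 = 7.580 m
P_cr = π²EI / L_e² = π² × 207×10⁹ × 7.684×10^-7 / 7.580² = 2.732×10^4 N
Factor of safety n = P_cr / P = 27.321 / 14.0 = 1.95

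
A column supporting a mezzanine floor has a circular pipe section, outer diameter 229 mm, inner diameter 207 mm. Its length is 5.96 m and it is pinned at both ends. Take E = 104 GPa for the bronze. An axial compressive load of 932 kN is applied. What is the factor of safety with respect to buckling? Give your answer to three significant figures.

d_o = 229 mm, d_i = 207 mm
I = π(d_o⁴ − d_i⁴)/64 = π(229⁴ − 207.0⁴)/64 = 4.487×10^7 mm⁴
I = 4.487×10^7 mm⁴ = 4.487×10^-5 m⁴
Effective length L_e = K·L = 1 × 5.96 = 5.960 m
P_cr = π²EI / L_e² = π² × 104×10⁹ × 4.487×10^-5 / 5.960² = 1.296×10^6 N
Factor of safety n = P_cr / P = 1296.5 / 932 = 1.39

n ≈ 1.39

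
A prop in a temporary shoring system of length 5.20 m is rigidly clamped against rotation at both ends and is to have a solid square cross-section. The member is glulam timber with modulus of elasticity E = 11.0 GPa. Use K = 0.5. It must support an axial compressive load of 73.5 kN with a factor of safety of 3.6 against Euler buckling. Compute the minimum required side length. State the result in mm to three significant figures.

a ≈ 119 mm

Required P_cr = n·P = 3.6 × 73.5 = 264.6 kN
L_e = K·L = 0.5 × 5.20 = 2.600 m
Required I = P_cr·L_e²/(π²E) = 2.646×10^5 × 2.600² / (π² × 1.10×10^10) = 1.648×10^-5 m⁴
I_req = 1.648×10^7 mm⁴
Solid square: I = a⁴/12  ⇒  a = (12I)^(1/4) = (12×1.648×10^7)^(1/4) = 119 mm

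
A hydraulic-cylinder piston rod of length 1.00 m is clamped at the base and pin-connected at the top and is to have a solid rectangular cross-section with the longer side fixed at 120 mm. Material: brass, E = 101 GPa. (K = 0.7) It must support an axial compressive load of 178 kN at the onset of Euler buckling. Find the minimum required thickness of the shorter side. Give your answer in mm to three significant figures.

L_e = K·L = 0.7 × 1.00 = 0.7000 m
Required I = P_cr·L_e²/(π²E) = 1.780×10^5 × 0.7000² / (π² × 1.01×10^11) = 8.750×10^-8 m⁴
I_req = 8.750×10^4 mm⁴
Rectangle, weak axis: I_min = h·b³/12 with h = 120 mm fixed  ⇒  b = (12I/h)^(1/3) = 20.6 mm

b ≈ 20.6 mm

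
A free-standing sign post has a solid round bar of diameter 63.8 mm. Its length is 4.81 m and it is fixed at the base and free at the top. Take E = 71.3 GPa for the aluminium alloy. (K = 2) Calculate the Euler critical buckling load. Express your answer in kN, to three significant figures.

P_cr ≈ 6.18 kN

I = πd⁴/64 = π×63.8⁴/64 = 8.133×10^5 mm⁴
I = 8.133×10^5 mm⁴ = 8.133×10^-7 m⁴
Effective length L_e = K·L = 2 × 4.81 = 9.620 m
P_cr = π²EI / L_e² = π² × 71.3×10⁹ × 8.133×10^-7 / 9.620² = 6.184×10^3 N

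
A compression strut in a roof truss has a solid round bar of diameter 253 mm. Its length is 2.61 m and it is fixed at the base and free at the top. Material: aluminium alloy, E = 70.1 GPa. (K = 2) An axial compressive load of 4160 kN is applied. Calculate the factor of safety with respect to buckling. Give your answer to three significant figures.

n ≈ 1.23

I = πd⁴/64 = π×253⁴/64 = 2.011×10^8 mm⁴
I = 2.011×10^8 mm⁴ = 2.011×10^-4 m⁴
Effective length L_e = K·L = 2 × 2.61 = 5.220 m
P_cr = π²EI / L_e² = π² × 70.1×10⁹ × 2.011×10^-4 / 5.220² = 5.107×10^6 N
Factor of safety n = P_cr / P = 5106.6 / 4160 = 1.23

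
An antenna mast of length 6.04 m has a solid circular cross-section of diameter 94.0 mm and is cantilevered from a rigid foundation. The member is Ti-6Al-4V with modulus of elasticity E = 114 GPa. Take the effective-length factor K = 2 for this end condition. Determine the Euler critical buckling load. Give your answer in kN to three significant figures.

I = πd⁴/64 = π×94.0⁴/64 = 3.832×10^6 mm⁴
I = 3.832×10^6 mm⁴ = 3.832×10^-6 m⁴
Effective length L_e = K·L = 2 × 6.04 = 12.08 m
P_cr = π²EI / L_e² = π² × 114×10⁹ × 3.832×10^-6 / 12.08² = 2.955×10^4 N

P_cr ≈ 29.5 kN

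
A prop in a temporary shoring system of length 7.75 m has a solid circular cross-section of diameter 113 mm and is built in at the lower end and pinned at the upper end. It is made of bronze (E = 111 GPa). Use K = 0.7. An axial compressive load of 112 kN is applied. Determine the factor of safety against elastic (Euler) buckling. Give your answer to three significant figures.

n ≈ 2.66

I = πd⁴/64 = π×113⁴/64 = 8.004×10^6 mm⁴
I = 8.004×10^6 mm⁴ = 8.004×10^-6 m⁴
Effective length L_e = K·L = 0.7 × 7.75 = 5.425 m
P_cr = π²EI / L_e² = π² × 111×10⁹ × 8.004×10^-6 / 5.425² = 2.979×10^5 N
Factor of safety n = P_cr / P = 297.92 / 112 = 2.66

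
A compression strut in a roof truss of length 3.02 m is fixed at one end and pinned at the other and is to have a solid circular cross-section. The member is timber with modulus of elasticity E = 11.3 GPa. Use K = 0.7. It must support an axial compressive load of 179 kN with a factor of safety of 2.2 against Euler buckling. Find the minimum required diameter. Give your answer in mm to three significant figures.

Required P_cr = n·P = 2.2 × 179 = 393.8 kN
L_e = K·L = 0.7 × 3.02 = 2.114 m
Required I = P_cr·L_e²/(π²E) = 3.938×10^5 × 2.114² / (π² × 1.13×10^10) = 1.578×10^-5 m⁴
I_req = 1.578×10^7 mm⁴
Solid circle: I = πd⁴/64  ⇒  d = (64I/π)^(1/4) = (64×1.578×10^7/π)^(1/4) = 134 mm

d ≈ 134 mm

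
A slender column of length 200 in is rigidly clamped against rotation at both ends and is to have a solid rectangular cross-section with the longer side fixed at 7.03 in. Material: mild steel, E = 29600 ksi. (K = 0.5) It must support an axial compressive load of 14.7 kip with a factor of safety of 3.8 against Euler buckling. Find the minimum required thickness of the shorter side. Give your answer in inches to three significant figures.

b ≈ 1.48 in

Required P_cr = n·P = 3.8 × 14.7 = 55.86 kip
L_e = K·L = 0.5 × 200 = 100.0 in
Required I = P_cr·L_e²/(π²E) = 5.586×10^4 × 100.0² / (π² × 2.96×10^7) = 1.912 in⁴
Rectangle, weak axis: I_min = h·b³/12 with h = 7.03 in fixed  ⇒  b = (12I/h)^(1/3) = 1.48 in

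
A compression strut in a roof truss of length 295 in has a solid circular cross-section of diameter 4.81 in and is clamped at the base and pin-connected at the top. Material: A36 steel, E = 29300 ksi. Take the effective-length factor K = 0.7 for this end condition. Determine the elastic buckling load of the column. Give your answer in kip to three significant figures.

I = πd⁴/64 = π×4.81⁴/64 = 26.28 in⁴
Effective length L_e = K·L = 0.7 × 295 = 206.5 in
P_cr = π²EI / L_e² = π² × 29300×10³ × 26.28 / 206.5² = 1.782×10^5 lb

P_cr ≈ 178 kip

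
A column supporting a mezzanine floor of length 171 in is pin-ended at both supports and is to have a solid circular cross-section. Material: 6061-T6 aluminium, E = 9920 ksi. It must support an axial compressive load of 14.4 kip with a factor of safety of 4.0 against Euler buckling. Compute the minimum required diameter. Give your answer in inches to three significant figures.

d ≈ 4.33 in

Required P_cr = n·P = 4.0 × 14.4 = 57.60 kip
L_e = K·L = 1 × 171 = 171.0 in
Required I = P_cr·L_e²/(π²E) = 5.760×10^4 × 171.0² / (π² × 9.92×10^6) = 17.20 in⁴
Solid circle: I = πd⁴/64  ⇒  d = (64I/π)^(1/4) = (64×17.20/π)^(1/4) = 4.33 in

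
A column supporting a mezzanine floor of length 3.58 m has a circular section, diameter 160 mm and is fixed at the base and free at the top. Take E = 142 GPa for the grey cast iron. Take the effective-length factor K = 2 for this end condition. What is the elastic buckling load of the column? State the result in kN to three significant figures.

P_cr ≈ 879 kN

I = πd⁴/64 = π×160⁴/64 = 3.217×10^7 mm⁴
I = 3.217×10^7 mm⁴ = 3.217×10^-5 m⁴
Effective length L_e = K·L = 2 × 3.58 = 7.160 m
P_cr = π²EI / L_e² = π² × 142×10⁹ × 3.217×10^-5 / 7.160² = 8.795×10^5 N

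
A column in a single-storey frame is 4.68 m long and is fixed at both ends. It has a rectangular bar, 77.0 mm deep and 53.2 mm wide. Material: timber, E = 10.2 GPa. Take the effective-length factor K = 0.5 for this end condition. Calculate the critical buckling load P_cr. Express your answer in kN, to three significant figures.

P_cr ≈ 17.8 kN

Buckling occurs about the weak axis: I_min = h·b³/12 with b = 53.2 mm (the shorter side).
I_min = 77.0×53.2³/12 = 9.661×10^5 mm⁴
I = 9.661×10^5 mm⁴ = 9.661×10^-7 m⁴
Effective length L_e = K·L = 0.5 × 4.68 = 2.340 m
P_cr = π²EI / L_e² = π² × 10.2×10⁹ × 9.661×10^-7 / 2.340² = 1.776×10^4 N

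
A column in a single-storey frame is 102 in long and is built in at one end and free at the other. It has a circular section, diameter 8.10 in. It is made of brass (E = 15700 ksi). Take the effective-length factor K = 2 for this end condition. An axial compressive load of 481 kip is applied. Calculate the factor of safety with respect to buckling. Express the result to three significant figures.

I = πd⁴/64 = π×8.10⁴/64 = 211.3 in⁴
Effective length L_e = K·L = 2 × 102 = 204.0 in
P_cr = π²EI / L_e² = π² × 15700×10³ × 211.3 / 204.0² = 7.868×10^5 lb
Factor of safety n = P_cr / P = 786.77 / 481 = 1.64

n ≈ 1.64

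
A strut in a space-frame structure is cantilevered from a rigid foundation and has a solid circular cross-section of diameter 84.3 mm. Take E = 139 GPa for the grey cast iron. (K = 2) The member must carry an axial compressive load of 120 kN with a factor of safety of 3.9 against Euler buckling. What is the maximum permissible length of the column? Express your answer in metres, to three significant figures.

I = πd⁴/64 = π×84.3⁴/64 = 2.479×10^6 mm⁴
I = 2.479×10^-6 m⁴
Required critical load P_cr = n·P = 3.9 × 120 = 468.0 kN = 4.680×10^5 N
From P_cr = π²EI/(K·L)²:  L = (1/K)·√(π²EI/P_cr) = (1/2)·√(π²×1.39×10^11×2.479×10^-6/4.680×10^5)
L = 1.35 m

L_max ≈ 1.35 m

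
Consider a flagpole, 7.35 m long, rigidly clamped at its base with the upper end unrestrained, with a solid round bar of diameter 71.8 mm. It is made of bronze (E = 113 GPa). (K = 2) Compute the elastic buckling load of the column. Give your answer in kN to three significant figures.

I = πd⁴/64 = π×71.8⁴/64 = 1.305×10^6 mm⁴
I = 1.305×10^6 mm⁴ = 1.305×10^-6 m⁴
Effective length L_e = K·L = 2 × 7.35 = 14.70 m
P_cr = π²EI / L_e² = π² × 113×10⁹ × 1.305×10^-6 / 14.70² = 6.733×10^3 N

P_cr ≈ 6.73 kN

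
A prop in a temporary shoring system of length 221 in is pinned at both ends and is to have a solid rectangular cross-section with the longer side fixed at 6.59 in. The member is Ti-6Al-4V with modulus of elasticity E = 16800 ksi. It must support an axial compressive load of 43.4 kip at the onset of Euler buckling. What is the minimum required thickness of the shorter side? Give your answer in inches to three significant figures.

L_e = K·L = 1 × 221 = 221.0 in
Required I = P_cr·L_e²/(π²E) = 4.340×10^4 × 221.0² / (π² × 1.68×10^7) = 12.78 in⁴
Rectangle, weak axis: I_min = h·b³/12 with h = 6.59 in fixed  ⇒  b = (12I/h)^(1/3) = 2.86 in

b ≈ 2.86 in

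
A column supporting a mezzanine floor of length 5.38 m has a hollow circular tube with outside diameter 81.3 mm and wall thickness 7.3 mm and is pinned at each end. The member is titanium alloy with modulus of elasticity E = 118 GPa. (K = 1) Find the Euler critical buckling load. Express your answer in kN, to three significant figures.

P_cr ≈ 47.2 kN

Inner diameter d_i = 81.3 − 2×7.3 = 66.70 mm
I = π(d_o⁴ − d_i⁴)/64 = π(81.3⁴ − 66.70⁴)/64 = 1.173×10^6 mm⁴
I = 1.173×10^6 mm⁴ = 1.173×10^-6 m⁴
Effective length L_e = K·L = 1 × 5.38 = 5.380 m
P_cr = π²EI / L_e² = π² × 118×10⁹ × 1.173×10^-6 / 5.380² = 4.720×10^4 N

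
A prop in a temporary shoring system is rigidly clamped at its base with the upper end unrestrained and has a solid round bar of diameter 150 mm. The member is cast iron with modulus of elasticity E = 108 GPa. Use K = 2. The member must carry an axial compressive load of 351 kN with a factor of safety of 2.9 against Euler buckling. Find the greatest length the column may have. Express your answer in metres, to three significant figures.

L_max ≈ 2.55 m

I = πd⁴/64 = π×150⁴/64 = 2.485×10^7 mm⁴
I = 2.485×10^-5 m⁴
Required critical load P_cr = n·P = 2.9 × 351 = 1018 kN = 1.018×10^6 N
From P_cr = π²EI/(K·L)²:  L = (1/K)·√(π²EI/P_cr) = (1/2)·√(π²×1.08×10^11×2.485×10^-5/1.018×10^6)
L = 2.55 m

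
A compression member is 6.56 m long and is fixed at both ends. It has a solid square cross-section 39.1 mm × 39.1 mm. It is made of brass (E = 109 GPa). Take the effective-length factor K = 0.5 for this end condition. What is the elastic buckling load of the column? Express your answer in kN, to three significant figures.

P_cr ≈ 19.5 kN

I = a⁴/12 = 39.1⁴/12 = 1.948×10^5 mm⁴
I = 1.948×10^5 mm⁴ = 1.948×10^-7 m⁴
Effective length L_e = K·L = 0.5 × 6.56 = 3.280 m
P_cr = π²EI / L_e² = π² × 109×10⁹ × 1.948×10^-7 / 3.280² = 1.948×10^4 N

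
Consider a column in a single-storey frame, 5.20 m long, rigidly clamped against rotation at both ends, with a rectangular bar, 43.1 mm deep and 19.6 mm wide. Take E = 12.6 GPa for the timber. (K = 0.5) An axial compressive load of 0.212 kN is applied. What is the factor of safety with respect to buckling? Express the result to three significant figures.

Buckling occurs about the weak axis: I_min = h·b³/12 with b = 19.6 mm (the shorter side).
I_min = 43.1×19.6³/12 = 2.704×10^4 mm⁴
I = 2.704×10^4 mm⁴ = 2.704×10^-8 m⁴
Effective length L_e = K·L = 0.5 × 5.20 = 2.600 m
P_cr = π²EI / L_e² = π² × 12.6×10⁹ × 2.704×10^-8 / 2.600² = 497.5 N
Factor of safety n = P_cr / P = 0.49749 / 0.212 = 2.35

n ≈ 2.35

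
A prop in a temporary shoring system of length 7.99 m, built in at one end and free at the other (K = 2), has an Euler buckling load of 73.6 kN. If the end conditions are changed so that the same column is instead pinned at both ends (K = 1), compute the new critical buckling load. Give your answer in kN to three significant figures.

P_cr ≈ 294 kN

P_cr ∝ 1/K², so P_cr,new = P_cr,old × (K_old/K_new)² = 73.6 × (2/1)²
= 73.6 × 4.000 = 294 kN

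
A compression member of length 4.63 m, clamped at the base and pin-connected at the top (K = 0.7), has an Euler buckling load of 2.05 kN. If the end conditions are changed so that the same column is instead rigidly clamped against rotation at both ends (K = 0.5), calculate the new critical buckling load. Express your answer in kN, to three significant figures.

P_cr ≈ 4.02 kN

P_cr ∝ 1/K², so P_cr,new = P_cr,old × (K_old/K_new)² = 2.05 × (0.7/0.5)²
= 2.05 × 1.960 = 4.02 kN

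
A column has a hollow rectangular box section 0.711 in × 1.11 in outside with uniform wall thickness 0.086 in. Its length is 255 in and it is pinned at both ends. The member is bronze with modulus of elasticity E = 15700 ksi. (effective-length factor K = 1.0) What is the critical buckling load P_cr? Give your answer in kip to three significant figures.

P_cr ≈ 0.0501 kip

Inner dimensions: h_i = 1.11 − 2×0.086 = 0.9380 in, b_i = 0.711 − 2×0.086 = 0.5390 in
Weak-axis I_min = (h_o·b_o³ − h_i·b_i³)/12 with b_o = 0.711, b_i = 0.5390 in (shorter outer/inner sides).
I_min = (1.11×0.711³ − 0.9380×0.5390³)/12 = 2.101×10^-2 in⁴
Effective length L_e = K·L = 1 × 255 = 255.0 in
P_cr = π²EI / L_e² = π² × 15700×10³ × 2.101×10^-2 / 255.0² = 50.06 lb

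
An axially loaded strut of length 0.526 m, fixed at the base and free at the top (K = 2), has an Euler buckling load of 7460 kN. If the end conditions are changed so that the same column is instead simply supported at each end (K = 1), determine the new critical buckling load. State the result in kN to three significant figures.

P_cr ≈ 29800 kN

P_cr ∝ 1/K², so P_cr,new = P_cr,old × (K_old/K_new)² = 7460 × (2/1)²
= 7460 × 4.000 = 29800 kN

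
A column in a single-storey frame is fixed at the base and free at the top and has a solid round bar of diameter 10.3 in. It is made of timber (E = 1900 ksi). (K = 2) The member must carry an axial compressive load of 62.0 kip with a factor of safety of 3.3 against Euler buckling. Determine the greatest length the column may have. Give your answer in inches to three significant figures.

L_max ≈ 113 in

I = πd⁴/64 = π×10.3⁴/64 = 552.5 in⁴
Required critical load P_cr = n·P = 3.3 × 62.0 = 204.6 kip = 2.046×10^5 lb
From P_cr = π²EI/(K·L)²:  L = (1/K)·√(π²EI/P_cr) = (1/2)·√(π²×1.90×10^6×552.5/2.046×10^5)
L = 113 in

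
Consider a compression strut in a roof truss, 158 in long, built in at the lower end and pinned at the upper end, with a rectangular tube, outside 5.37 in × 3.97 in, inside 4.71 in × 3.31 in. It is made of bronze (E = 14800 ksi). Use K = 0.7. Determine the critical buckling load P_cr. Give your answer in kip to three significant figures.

Weak-axis I_min = (h_o·b_o³ − h_i·b_i³)/12 with b_o = 3.97, b_i = 3.310 in (shorter outer/inner sides).
I_min = (5.37×3.97³ − 4.710×3.310³)/12 = 13.77 in⁴
Effective length L_e = K·L = 0.7 × 158 = 110.6 in
P_cr = π²EI / L_e² = π² × 14800×10³ × 13.77 / 110.6² = 1.644×10^5 lb

P_cr ≈ 164 kip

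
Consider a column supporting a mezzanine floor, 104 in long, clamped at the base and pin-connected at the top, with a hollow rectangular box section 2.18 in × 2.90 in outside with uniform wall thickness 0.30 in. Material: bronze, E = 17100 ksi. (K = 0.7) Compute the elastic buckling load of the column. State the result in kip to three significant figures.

Inner dimensions: h_i = 2.90 − 2×0.30 = 2.300 in, b_i = 2.18 − 2×0.30 = 1.580 in
Weak-axis I_min = (h_o·b_o³ − h_i·b_i³)/12 with b_o = 2.18, b_i = 1.580 in (shorter outer/inner sides).
I_min = (2.90×2.18³ − 2.300×1.580³)/12 = 1.748 in⁴
Effective length L_e = K·L = 0.7 × 104 = 72.80 in
P_cr = π²EI / L_e² = π² × 17100×10³ × 1.748 / 72.80² = 5.566×10^4 lb

P_cr ≈ 55.7 kip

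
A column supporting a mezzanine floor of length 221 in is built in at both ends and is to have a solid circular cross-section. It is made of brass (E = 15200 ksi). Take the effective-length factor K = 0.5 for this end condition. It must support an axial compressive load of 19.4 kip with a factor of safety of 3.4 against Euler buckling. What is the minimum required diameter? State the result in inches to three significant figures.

Required P_cr = n·P = 3.4 × 19.4 = 65.96 kip
L_e = K·L = 0.5 × 221 = 110.5 in
Required I = P_cr·L_e²/(π²E) = 6.596×10^4 × 110.5² / (π² × 1.52×10^7) = 5.369 in⁴
Solid circle: I = πd⁴/64  ⇒  d = (64I/π)^(1/4) = (64×5.369/π)^(1/4) = 3.23 in

d ≈ 3.23 in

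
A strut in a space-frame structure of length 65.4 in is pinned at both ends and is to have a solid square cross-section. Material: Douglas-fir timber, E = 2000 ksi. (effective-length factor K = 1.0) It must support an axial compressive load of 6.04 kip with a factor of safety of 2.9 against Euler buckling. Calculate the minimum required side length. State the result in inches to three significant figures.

Required P_cr = n·P = 2.9 × 6.04 = 17.52 kip
L_e = K·L = 1 × 65.4 = 65.40 in
Required I = P_cr·L_e²/(π²E) = 1.752×10^4 × 65.40² / (π² × 2.00×10^6) = 3.795 in⁴
Solid square: I = a⁴/12  ⇒  a = (12I)^(1/4) = (12×3.795)^(1/4) = 2.60 in

a ≈ 2.60 in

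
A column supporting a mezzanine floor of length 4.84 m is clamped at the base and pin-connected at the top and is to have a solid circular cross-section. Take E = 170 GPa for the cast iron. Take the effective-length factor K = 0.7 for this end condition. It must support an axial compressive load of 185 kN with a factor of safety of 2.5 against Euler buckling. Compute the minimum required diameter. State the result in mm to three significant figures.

Required P_cr = n·P = 2.5 × 185 = 462.5 kN
L_e = K·L = 0.7 × 4.84 = 3.388 m
Required I = P_cr·L_e²/(π²E) = 4.625×10^5 × 3.388² / (π² × 1.70×10^11) = 3.164×10^-6 m⁴
I_req = 3.164×10^6 mm⁴
Solid circle: I = πd⁴/64  ⇒  d = (64I/π)^(1/4) = (64×3.164×10^6/π)^(1/4) = 89.6 mm

d ≈ 89.6 mm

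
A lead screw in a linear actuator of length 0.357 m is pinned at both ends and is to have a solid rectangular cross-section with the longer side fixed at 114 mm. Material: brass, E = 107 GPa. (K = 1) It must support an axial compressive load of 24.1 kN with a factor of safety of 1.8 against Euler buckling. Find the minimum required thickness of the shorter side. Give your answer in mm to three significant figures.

Required P_cr = n·P = 1.8 × 24.1 = 43.38 kN
L_e = K·L = 1 × 0.357 = 0.3570 m
Required I = P_cr·L_e²/(π²E) = 4.338×10^4 × 0.3570² / (π² × 1.07×10^11) = 5.235×10^-9 m⁴
I_req = 5.235×10^3 mm⁴
Rectangle, weak axis: I_min = h·b³/12 with h = 114 mm fixed  ⇒  b = (12I/h)^(1/3) = 8.20 mm

b ≈ 8.20 mm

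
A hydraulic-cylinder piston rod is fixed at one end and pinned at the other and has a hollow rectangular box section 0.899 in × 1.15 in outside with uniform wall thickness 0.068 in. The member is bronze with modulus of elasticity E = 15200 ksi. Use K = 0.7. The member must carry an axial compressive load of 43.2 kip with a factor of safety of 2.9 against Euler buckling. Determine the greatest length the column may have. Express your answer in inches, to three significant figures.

Inner dimensions: h_i = 1.15 − 2×0.068 = 1.014 in, b_i = 0.899 − 2×0.068 = 0.7630 in
Weak-axis I_min = (h_o·b_o³ − h_i·b_i³)/12 with b_o = 0.899, b_i = 0.7630 in (shorter outer/inner sides).
I_min = (1.15×0.899³ − 1.014×0.7630³)/12 = 3.210×10^-2 in⁴
Required critical load P_cr = n·P = 2.9 × 43.2 = 125.3 kip = 1.253×10^5 lb
From P_cr = π²EI/(K·L)²:  L = (1/K)·√(π²EI/P_cr) = (1/0.7)·√(π²×1.52×10^7×3.210×10^-2/1.253×10^5)
L = 8.86 in

L_max ≈ 8.86 in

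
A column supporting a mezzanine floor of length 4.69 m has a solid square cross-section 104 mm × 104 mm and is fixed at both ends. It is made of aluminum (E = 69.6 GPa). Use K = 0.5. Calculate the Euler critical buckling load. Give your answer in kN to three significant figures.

P_cr ≈ 1220 kN

I = a⁴/12 = 104⁴/12 = 9.749×10^6 mm⁴
I = 9.749×10^6 mm⁴ = 9.749×10^-6 m⁴
Effective length L_e = K·L = 0.5 × 4.69 = 2.345 m
P_cr = π²EI / L_e² = π² × 69.6×10⁹ × 9.749×10^-6 / 2.345² = 1.218×10^6 N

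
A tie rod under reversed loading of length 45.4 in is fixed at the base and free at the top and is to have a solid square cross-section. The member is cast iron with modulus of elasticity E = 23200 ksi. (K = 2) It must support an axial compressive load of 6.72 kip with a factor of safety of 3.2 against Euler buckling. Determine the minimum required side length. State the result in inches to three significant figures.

Required P_cr = n·P = 3.2 × 6.72 = 21.50 kip
L_e = K·L = 2 × 45.4 = 90.80 in
Required I = P_cr·L_e²/(π²E) = 2.150×10^4 × 90.80² / (π² × 2.32×10^7) = 0.7743 in⁴
Solid square: I = a⁴/12  ⇒  a = (12I)^(1/4) = (12×0.7743)^(1/4) = 1.75 in

a ≈ 1.75 in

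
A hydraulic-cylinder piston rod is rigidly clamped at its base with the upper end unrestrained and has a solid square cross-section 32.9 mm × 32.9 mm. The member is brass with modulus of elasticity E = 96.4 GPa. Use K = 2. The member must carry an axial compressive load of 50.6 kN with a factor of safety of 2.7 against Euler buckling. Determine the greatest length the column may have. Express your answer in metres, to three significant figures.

I = a⁴/12 = 32.9⁴/12 = 9.763×10^4 mm⁴
I = 9.763×10^-8 m⁴
Required critical load P_cr = n·P = 2.7 × 50.6 = 136.6 kN = 1.366×10^5 N
From P_cr = π²EI/(K·L)²:  L = (1/K)·√(π²EI/P_cr) = (1/2)·√(π²×9.64×10^10×9.763×10^-8/1.366×10^5)
L = 0.412 m

L_max ≈ 0.412 m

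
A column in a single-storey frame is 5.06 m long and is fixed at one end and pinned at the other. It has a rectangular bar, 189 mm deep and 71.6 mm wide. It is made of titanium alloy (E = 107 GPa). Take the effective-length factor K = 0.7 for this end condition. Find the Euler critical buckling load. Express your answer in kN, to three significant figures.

P_cr ≈ 487 kN

Buckling occurs about the weak axis: I_min = h·b³/12 with b = 71.6 mm (the shorter side).
I_min = 189×71.6³/12 = 5.781×10^6 mm⁴
I = 5.781×10^6 mm⁴ = 5.781×10^-6 m⁴
Effective length L_e = K·L = 0.7 × 5.06 = 3.542 m
P_cr = π²EI / L_e² = π² × 107×10⁹ × 5.781×10^-6 / 3.542² = 4.866×10^5 N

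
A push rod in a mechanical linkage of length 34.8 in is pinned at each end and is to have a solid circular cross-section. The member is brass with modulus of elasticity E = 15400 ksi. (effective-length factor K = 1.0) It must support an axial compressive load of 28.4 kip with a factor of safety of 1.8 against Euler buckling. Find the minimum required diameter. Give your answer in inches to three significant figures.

Required P_cr = n·P = 1.8 × 28.4 = 51.12 kip
L_e = K·L = 1 × 34.8 = 34.80 in
Required I = P_cr·L_e²/(π²E) = 5.112×10^4 × 34.80² / (π² × 1.54×10^7) = 0.4073 in⁴
Solid circle: I = πd⁴/64  ⇒  d = (64I/π)^(1/4) = (64×0.4073/π)^(1/4) = 1.70 in

d ≈ 1.70 in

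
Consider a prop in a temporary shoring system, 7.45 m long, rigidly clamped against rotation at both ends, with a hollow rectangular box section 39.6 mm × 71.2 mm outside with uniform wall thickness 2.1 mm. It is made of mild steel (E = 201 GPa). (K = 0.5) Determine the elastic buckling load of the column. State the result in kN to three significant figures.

P_cr ≈ 17.3 kN

Inner dimensions: h_i = 71.2 − 2×2.1 = 67.00 mm, b_i = 39.6 − 2×2.1 = 35.40 mm
Weak-axis I_min = (h_o·b_o³ − h_i·b_i³)/12 with b_o = 39.6, b_i = 35.40 mm (shorter outer/inner sides).
I_min = (71.2×39.6³ − 67.00×35.40³)/12 = 1.208×10^5 mm⁴
I = 1.208×10^5 mm⁴ = 1.208×10^-7 m⁴
Effective length L_e = K·L = 0.5 × 7.45 = 3.725 m
P_cr = π²EI / L_e² = π² × 201×10⁹ × 1.208×10^-7 / 3.725² = 1.727×10^4 N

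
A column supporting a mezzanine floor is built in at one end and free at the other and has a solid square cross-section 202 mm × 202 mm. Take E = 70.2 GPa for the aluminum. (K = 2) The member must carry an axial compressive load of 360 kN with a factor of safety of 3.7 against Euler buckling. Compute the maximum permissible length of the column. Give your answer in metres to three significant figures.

L_max ≈ 4.25 m

I = a⁴/12 = 202⁴/12 = 1.387×10^8 mm⁴
I = 1.387×10^-4 m⁴
Required critical load P_cr = n·P = 3.7 × 360 = 1332 kN = 1.332×10^6 N
From P_cr = π²EI/(K·L)²:  L = (1/K)·√(π²EI/P_cr) = (1/2)·√(π²×7.02×10^10×1.387×10^-4/1.332×10^6)
L = 4.25 m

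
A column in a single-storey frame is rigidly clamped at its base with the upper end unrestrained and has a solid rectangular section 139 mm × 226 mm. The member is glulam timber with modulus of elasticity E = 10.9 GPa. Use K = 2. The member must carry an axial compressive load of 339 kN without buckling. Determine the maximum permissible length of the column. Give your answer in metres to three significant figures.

L_max ≈ 2.00 m

Buckling occurs about the weak axis: I_min = h·b³/12 with b = 139 mm (the shorter side).
I_min = 226×139³/12 = 5.058×10^7 mm⁴
I = 5.058×10^-5 m⁴
At the buckling limit P_cr = P = 3.390×10^5 N
From P_cr = π²EI/(K·L)²:  L = (1/K)·√(π²EI/P_cr) = (1/2)·√(π²×1.09×10^10×5.058×10^-5/3.390×10^5)
L = 2.00 m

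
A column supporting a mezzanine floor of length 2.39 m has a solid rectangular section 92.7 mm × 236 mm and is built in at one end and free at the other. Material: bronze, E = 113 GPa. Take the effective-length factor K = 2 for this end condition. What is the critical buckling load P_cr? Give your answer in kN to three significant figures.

P_cr ≈ 765 kN

Buckling occurs about the weak axis: I_min = h·b³/12 with b = 92.7 mm (the shorter side).
I_min = 236×92.7³/12 = 1.567×10^7 mm⁴
I = 1.567×10^7 mm⁴ = 1.567×10^-5 m⁴
Effective length L_e = K·L = 2 × 2.39 = 4.780 m
P_cr = π²EI / L_e² = π² × 113×10⁹ × 1.567×10^-5 / 4.780² = 7.647×10^5 N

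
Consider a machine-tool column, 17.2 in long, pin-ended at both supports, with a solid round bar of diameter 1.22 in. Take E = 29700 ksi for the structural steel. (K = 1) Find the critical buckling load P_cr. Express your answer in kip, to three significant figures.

I = πd⁴/64 = π×1.22⁴/64 = 0.1087 in⁴
Effective length L_e = K·L = 1 × 17.2 = 17.20 in
P_cr = π²EI / L_e² = π² × 29700×10³ × 0.1087 / 17.20² = 1.077×10^5 lb

P_cr ≈ 108 kip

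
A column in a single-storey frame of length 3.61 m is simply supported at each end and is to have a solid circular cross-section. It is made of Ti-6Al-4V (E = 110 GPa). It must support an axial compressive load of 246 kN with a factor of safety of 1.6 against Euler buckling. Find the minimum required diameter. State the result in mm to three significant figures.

d ≈ 99.0 mm

Required P_cr = n·P = 1.6 × 246 = 393.6 kN
L_e = K·L = 1 × 3.61 = 3.610 m
Required I = P_cr·L_e²/(π²E) = 3.936×10^5 × 3.610² / (π² × 1.10×10^11) = 4.725×10^-6 m⁴
I_req = 4.725×10^6 mm⁴
Solid circle: I = πd⁴/64  ⇒  d = (64I/π)^(1/4) = (64×4.725×10^6/π)^(1/4) = 99.0 mm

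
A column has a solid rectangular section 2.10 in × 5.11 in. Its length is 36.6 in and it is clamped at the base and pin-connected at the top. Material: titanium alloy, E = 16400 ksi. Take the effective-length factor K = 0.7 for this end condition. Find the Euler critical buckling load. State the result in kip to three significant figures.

Buckling occurs about the weak axis: I_min = h·b³/12 with b = 2.10 in (the shorter side).
I_min = 5.11×2.10³/12 = 3.944 in⁴
Effective length L_e = K·L = 0.7 × 36.6 = 25.62 in
P_cr = π²EI / L_e² = π² × 16400×10³ × 3.944 / 25.62² = 9.725×10^5 lb

P_cr ≈ 972 kip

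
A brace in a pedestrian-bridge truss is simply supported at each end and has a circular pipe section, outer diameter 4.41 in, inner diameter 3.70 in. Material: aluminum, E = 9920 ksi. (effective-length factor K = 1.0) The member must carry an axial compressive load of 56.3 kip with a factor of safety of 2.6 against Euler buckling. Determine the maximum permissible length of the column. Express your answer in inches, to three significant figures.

L_max ≈ 79.2 in

d_o = 4.41 in, d_i = 3.70 in
I = π(d_o⁴ − d_i⁴)/64 = π(4.41⁴ − 3.700⁴)/64 = 9.366 in⁴
Required critical load P_cr = n·P = 2.6 × 56.3 = 146.4 kip = 1.464×10^5 lb
From P_cr = π²EI/(K·L)²:  L = (1/K)·√(π²EI/P_cr) = (1/1)·√(π²×9.92×10^6×9.366/1.464×10^5)
L = 79.2 in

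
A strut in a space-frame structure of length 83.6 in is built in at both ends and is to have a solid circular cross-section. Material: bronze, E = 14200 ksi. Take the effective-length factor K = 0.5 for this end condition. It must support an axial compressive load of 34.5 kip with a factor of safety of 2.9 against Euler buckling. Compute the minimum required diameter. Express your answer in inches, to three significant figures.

Required P_cr = n·P = 2.9 × 34.5 = 100.0 kip
L_e = K·L = 0.5 × 83.6 = 41.80 in
Required I = P_cr·L_e²/(π²E) = 1.000×10^5 × 41.80² / (π² × 1.42×10^7) = 1.247 in⁴
Solid circle: I = πd⁴/64  ⇒  d = (64I/π)^(1/4) = (64×1.247/π)^(1/4) = 2.25 in

d ≈ 2.25 in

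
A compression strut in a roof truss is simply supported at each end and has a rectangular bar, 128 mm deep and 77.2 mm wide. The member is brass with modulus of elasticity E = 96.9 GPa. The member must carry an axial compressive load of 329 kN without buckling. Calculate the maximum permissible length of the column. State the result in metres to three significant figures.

Buckling occurs about the weak axis: I_min = h·b³/12 with b = 77.2 mm (the shorter side).
I_min = 128×77.2³/12 = 4.908×10^6 mm⁴
I = 4.908×10^-6 m⁴
At the buckling limit P_cr = P = 3.290×10^5 N
From P_cr = π²EI/(K·L)²:  L = (1/K)·√(π²EI/P_cr) = (1/1)·√(π²×9.69×10^10×4.908×10^-6/3.290×10^5)
L = 3.78 m

L_max ≈ 3.78 m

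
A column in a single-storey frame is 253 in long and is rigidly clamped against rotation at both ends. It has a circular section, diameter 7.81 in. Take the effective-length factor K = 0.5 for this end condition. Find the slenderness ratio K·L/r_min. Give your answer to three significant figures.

λ ≈ 64.8

For a solid circle r = d/4 = 7.81/4 = 1.952 in
L_e = K·L = 0.5 × 253 = 126.5 in
λ = L_e / r_min = 126.50 / 1.952 = 64.8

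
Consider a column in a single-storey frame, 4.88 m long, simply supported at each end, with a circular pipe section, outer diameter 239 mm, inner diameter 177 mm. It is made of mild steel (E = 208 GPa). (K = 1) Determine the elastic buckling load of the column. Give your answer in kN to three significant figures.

d_o = 239 mm, d_i = 177 mm
I = π(d_o⁴ − d_i⁴)/64 = π(239⁴ − 177.0⁴)/64 = 1.120×10^8 mm⁴
I = 1.120×10^8 mm⁴ = 1.120×10^-4 m⁴
Effective length L_e = K·L = 1 × 4.88 = 4.880 m
P_cr = π²EI / L_e² = π² × 208×10⁹ × 1.120×10^-4 / 4.880² = 9.653×10^6 N

P_cr ≈ 9650 kN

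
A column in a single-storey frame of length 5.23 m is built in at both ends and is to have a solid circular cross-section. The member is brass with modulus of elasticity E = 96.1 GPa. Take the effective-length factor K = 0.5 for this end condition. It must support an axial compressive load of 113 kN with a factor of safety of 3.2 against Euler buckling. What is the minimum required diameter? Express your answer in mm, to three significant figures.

Required P_cr = n·P = 3.2 × 113 = 361.6 kN
L_e = K·L = 0.5 × 5.23 = 2.615 m
Required I = P_cr·L_e²/(π²E) = 3.616×10^5 × 2.615² / (π² × 9.61×10^10) = 2.607×10^-6 m⁴
I_req = 2.607×10^6 mm⁴
Solid circle: I = πd⁴/64  ⇒  d = (64I/π)^(1/4) = (64×2.607×10^6/π)^(1/4) = 85.4 mm

d ≈ 85.4 mm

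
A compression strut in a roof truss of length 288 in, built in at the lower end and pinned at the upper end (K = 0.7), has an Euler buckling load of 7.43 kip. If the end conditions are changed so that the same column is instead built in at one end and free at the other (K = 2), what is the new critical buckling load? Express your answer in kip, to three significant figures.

P_cr ∝ 1/K², so P_cr,new = P_cr,old × (K_old/K_new)² = 7.43 × (0.7/2)²
= 7.43 × 0.1225 = 0.910 kip

P_cr ≈ 0.910 kip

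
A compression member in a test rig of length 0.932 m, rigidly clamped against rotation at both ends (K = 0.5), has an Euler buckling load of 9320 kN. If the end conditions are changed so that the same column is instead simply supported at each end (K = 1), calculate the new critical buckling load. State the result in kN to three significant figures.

P_cr ∝ 1/K², so P_cr,new = P_cr,old × (K_old/K_new)² = 9320 × (0.5/1)²
= 9320 × 0.2500 = 2330 kN

P_cr ≈ 2330 kN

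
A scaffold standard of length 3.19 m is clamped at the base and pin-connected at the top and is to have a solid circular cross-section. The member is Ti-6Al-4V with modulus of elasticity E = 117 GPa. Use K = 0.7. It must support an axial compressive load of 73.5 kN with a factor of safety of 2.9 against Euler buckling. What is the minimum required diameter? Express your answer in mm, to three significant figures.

d ≈ 65.8 mm

Required P_cr = n·P = 2.9 × 73.5 = 213.2 kN
L_e = K·L = 0.7 × 3.19 = 2.233 m
Required I = P_cr·L_e²/(π²E) = 2.131×10^5 × 2.233² / (π² × 1.17×10^11) = 9.204×10^-7 m⁴
I_req = 9.204×10^5 mm⁴
Solid circle: I = πd⁴/64  ⇒  d = (64I/π)^(1/4) = (64×9.204×10^5/π)^(1/4) = 65.8 mm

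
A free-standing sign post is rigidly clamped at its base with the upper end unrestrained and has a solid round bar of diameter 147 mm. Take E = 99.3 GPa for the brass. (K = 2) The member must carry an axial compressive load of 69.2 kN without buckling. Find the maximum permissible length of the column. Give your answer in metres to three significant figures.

L_max ≈ 9.01 m

I = πd⁴/64 = π×147⁴/64 = 2.292×10^7 mm⁴
I = 2.292×10^-5 m⁴
At the buckling limit P_cr = P = 6.920×10^4 N
From P_cr = π²EI/(K·L)²:  L = (1/K)·√(π²EI/P_cr) = (1/2)·√(π²×9.93×10^10×2.292×10^-5/6.920×10^4)
L = 9.01 m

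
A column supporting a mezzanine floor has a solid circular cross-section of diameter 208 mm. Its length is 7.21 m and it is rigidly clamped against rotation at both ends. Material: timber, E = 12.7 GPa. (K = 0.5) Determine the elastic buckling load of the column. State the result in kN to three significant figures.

P_cr ≈ 886 kN

I = πd⁴/64 = π×208⁴/64 = 9.188×10^7 mm⁴
I = 9.188×10^7 mm⁴ = 9.188×10^-5 m⁴
Effective length L_e = K·L = 0.5 × 7.21 = 3.605 m
P_cr = π²EI / L_e² = π² × 12.7×10⁹ × 9.188×10^-5 / 3.605² = 8.862×10^5 N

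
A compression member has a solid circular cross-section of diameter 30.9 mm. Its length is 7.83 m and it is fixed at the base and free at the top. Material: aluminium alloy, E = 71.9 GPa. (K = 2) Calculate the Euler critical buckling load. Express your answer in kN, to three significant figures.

I = πd⁴/64 = π×30.9⁴/64 = 4.475×10^4 mm⁴
I = 4.475×10^4 mm⁴ = 4.475×10^-8 m⁴
Effective length L_e = K·L = 2 × 7.83 = 15.66 m
P_cr = π²EI / L_e² = π² × 71.9×10⁹ × 4.475×10^-8 / 15.66² = 129.5 N

P_cr ≈ 0.129 kN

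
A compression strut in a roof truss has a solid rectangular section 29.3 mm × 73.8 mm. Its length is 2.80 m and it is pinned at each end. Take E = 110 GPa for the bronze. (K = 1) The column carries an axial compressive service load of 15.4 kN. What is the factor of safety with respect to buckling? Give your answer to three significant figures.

n ≈ 1.39

Buckling occurs about the weak axis: I_min = h·b³/12 with b = 29.3 mm (the shorter side).
I_min = 73.8×29.3³/12 = 1.547×10^5 mm⁴
I = 1.547×10^5 mm⁴ = 1.547×10^-7 m⁴
Effective length L_e = K·L = 1 × 2.80 = 2.800 m
P_cr = π²EI / L_e² = π² × 110×10⁹ × 1.547×10^-7 / 2.800² = 2.142×10^4 N
Factor of safety n = P_cr / P = 21.422 / 15.4 = 1.39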